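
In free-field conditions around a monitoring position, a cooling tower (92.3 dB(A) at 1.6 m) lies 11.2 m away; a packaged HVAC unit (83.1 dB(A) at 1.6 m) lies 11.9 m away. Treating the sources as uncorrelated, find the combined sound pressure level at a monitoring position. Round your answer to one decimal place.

First find each source's level at the receiver (point-source: −20·log₁₀(r/r_ref)), then combine on an intensity basis.
cooling tower: 92.3 − 20·log₁₀(11.2/1.6) = 92.3 − 16.90 = 75.40 dB(A).
packaged HVAC unit: 83.1 − 20·log₁₀(11.9/1.6) = 83.1 − 17.43 = 65.67 dB(A).
Σ 10^(L/10) = 3.835e+07 → L_total = 10·log₁₀(3.835e+07) = 75.84 dB(A).

75.8 dB(A)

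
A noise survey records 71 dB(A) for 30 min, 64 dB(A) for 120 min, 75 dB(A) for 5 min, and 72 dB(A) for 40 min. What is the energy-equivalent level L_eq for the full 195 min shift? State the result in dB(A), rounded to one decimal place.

Weight each interval's intensity by its duration and average over T = 195 min:
Σ tᵢ·10^(Lᵢ/10) = 30·10^(71/10) + 120·10^(64/10) + 5·10^(75/10) + 40·10^(72/10) = 1.471e+09.
L_eq = 10·log₁₀(1.471e+09/195) = 68.78 dB(A).

68.8 dB(A)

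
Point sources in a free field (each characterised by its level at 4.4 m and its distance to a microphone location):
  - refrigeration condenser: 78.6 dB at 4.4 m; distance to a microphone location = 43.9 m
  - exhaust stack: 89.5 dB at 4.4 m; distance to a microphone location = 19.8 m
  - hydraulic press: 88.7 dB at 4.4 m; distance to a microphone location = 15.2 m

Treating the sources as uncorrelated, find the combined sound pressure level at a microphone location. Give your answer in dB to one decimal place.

Propagate each source to the receiver with L = L_ref − 20·log₁₀(r/r_ref), then add intensities.
refrigeration condenser: 78.6 − 20·log₁₀(43.9/4.4) = 78.6 − 19.98 = 58.62 dB.
exhaust stack: 89.5 − 20·log₁₀(19.8/4.4) = 89.5 − 13.06 = 76.44 dB.
hydraulic press: 88.7 − 20·log₁₀(15.2/4.4) = 88.7 − 10.77 = 77.93 dB.
Σ 10^(L/10) = 1.069e+08 → L_total = 10·log₁₀(1.069e+08) = 80.29 dB.

80.3 dB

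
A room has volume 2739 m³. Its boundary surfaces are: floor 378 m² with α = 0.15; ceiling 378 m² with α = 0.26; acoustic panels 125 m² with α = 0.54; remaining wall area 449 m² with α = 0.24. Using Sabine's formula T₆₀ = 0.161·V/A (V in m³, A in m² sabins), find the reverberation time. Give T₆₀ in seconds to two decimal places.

A = Σ Sᵢαᵢ = 378·0.15 + 378·0.26 + 125·0.54 + 449·0.24 = 330.24 m².
T₆₀ = 0.161 × 2739 / 330.24 = 1.335 s.

1.34 s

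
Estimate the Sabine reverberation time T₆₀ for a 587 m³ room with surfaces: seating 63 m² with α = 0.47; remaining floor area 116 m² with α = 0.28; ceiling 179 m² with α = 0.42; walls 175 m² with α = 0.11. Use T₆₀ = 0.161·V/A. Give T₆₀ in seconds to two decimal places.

0.60 s

Summing Sᵢαᵢ: 63·0.47 + 116·0.28 + 179·0.42 + 175·0.11 = 156.52 m².
T₆₀ = 0.161·V/A = 0.161·587/156.52 = 0.604 s.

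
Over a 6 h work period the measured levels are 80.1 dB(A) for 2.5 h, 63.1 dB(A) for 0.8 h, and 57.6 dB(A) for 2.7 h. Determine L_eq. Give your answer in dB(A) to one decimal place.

76.4 dB(A)

Weight each interval's intensity by its duration and average over T = 6 h:
Σ tᵢ·10^(Lᵢ/10) = 2.5·10^(80.1/10) + 0.8·10^(63.1/10) + 2.7·10^(57.6/10) = 2.590e+08.
L_eq = 10·log₁₀(2.590e+08/6) = 76.35 dB(A).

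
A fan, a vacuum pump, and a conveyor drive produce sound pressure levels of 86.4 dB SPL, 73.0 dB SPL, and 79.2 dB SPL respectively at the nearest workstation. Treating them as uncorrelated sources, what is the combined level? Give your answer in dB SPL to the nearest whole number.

Incoherent sources combine by intensity addition: L_total = 10·log₁₀(Σ 10^(L_i/10)).
Σ 10^(L/10) = 10^(86.4/10) + 10^(73.0/10) + 10^(79.2/10) = 5.396e+08.
L_total = 10·log₁₀(5.396e+08) = 87.32 dB SPL.

87 dB SPL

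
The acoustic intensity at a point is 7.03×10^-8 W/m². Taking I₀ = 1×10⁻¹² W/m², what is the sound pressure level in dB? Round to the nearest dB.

L = 10·log₁₀(I/I₀) = 10·log₁₀(7.03×10^-8/10⁻¹²) = 10·log₁₀(7.03×10^4).
L = 10·(0.8470 + 4) = 48.47 dB.

48 dB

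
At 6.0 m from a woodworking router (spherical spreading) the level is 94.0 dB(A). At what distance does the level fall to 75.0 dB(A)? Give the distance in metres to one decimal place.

The 19.0 dB drop corresponds to a distance ratio of 10^(19.0/20) for a point source.
r₂ = 6.0·10^((94.0−75.0)/20) = 6.0·10^(19.0/20) = 53.48 m.

53.5 m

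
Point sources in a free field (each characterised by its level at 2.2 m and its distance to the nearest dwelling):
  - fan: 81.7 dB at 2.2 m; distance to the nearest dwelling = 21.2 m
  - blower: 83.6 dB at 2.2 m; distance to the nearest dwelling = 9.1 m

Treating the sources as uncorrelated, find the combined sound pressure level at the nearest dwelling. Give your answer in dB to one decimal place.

71.8 dB

First find each source's level at the receiver (point-source: −20·log₁₀(r/r_ref)), then combine on an intensity basis.
fan: 81.7 − 20·log₁₀(21.2/2.2) = 81.7 − 19.68 = 62.02 dB.
blower: 83.6 − 20·log₁₀(9.1/2.2) = 83.6 − 12.33 = 71.27 dB.
Σ 10^(L/10) = 1.498e+07 → L_total = 10·log₁₀(1.498e+07) = 71.76 dB.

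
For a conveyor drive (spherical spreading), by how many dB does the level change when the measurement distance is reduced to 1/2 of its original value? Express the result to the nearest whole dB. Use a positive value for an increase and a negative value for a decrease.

A point source loses 6 dB per doubling of distance; generally ΔL = −20·log₁₀(r₂/r₁).
ΔL = −20·log₁₀(0.5) = +6.02 dB.

+6 dB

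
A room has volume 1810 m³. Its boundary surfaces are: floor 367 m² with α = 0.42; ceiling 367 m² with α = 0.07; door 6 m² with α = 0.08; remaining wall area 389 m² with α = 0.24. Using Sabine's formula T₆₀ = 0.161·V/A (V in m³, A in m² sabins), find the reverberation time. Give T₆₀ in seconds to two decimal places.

Summing Sᵢαᵢ: 367·0.42 + 367·0.07 + 6·0.08 + 389·0.24 = 273.67 m².
T₆₀ = 0.161 × 1810 / 273.67 = 1.065 s.

1.06 s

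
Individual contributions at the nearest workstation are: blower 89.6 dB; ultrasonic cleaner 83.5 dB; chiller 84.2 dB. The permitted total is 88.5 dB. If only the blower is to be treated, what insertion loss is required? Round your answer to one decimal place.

Everything except the blower sums to 10^(83.5/10) + 10^(84.2/10) = 4.869e+08 in linear terms, 86.87 dB.
To meet 88.5 dB overall, the treated blower may contribute at most 10^(88.5/10) − 4.869e+08 = 2.210e+08, i.e. 83.44 dB.
So the blower must be reduced from 89.6 to 83.44 dB: IL = 6.16 dB.

6.2 dB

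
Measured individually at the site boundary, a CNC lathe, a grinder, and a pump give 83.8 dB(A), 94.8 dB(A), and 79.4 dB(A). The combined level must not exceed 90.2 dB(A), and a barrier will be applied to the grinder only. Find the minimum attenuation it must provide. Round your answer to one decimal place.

6.2 dB

The untreated sources together contribute 10^(83.8/10) + 10^(79.4/10) = 3.270e+08, i.e. 85.15 dB(A).
To meet 90.2 dB(A) overall, the treated grinder may contribute at most 10^(90.2/10) − 3.270e+08 = 7.201e+08, i.e. 88.57 dB(A).
So the grinder must be reduced from 94.8 to 88.57 dB(A): IL = 6.23 dB.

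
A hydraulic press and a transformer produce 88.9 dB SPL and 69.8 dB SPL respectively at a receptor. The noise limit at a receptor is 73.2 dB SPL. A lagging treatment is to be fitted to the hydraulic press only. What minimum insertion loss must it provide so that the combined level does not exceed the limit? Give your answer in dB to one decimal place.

Everything except the hydraulic press sums to 10^(69.8/10) = 9.550e+06 in linear terms, 69.80 dB SPL.
The limit corresponds to 10^(73.2/10) = 2.089e+07; subtracting the fixed part leaves 1.134e+07 for the hydraulic press, i.e. 70.55 dB SPL.
Required insertion loss = 88.9 − 70.55 = 18.35 dB.

18.4 dB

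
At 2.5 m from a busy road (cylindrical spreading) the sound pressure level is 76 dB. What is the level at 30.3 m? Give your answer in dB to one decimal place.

65.2 dB

Line-source attenuation: ΔL = 10·log₁₀(r₂/r₁) = 10·log₁₀(30.3/2.5) = 10.835 dB.
L₂ = 76 − 10·log₁₀(30.3/2.5) = 76 − 10.835 = 65.16 dB.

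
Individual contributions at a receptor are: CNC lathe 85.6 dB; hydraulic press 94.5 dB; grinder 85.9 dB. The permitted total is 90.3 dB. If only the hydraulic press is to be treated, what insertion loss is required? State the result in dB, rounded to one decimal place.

9.5 dB

Fixed contribution from the other sources: Σ 10^(L/10) = 10^(85.6/10) + 10^(85.9/10) = 7.521e+08 (88.76 dB).
To meet 90.3 dB overall, the treated hydraulic press may contribute at most 10^(90.3/10) − 7.521e+08 = 3.194e+08, i.e. 85.04 dB.
So the hydraulic press must be reduced from 94.5 to 85.04 dB: IL = 9.46 dB.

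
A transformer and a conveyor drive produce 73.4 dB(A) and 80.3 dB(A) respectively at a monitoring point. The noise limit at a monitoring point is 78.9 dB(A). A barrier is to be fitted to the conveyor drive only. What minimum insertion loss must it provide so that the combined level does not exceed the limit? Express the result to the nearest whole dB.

Fixed contribution from the other source: Σ 10^(L/10) = 10^(73.4/10) = 2.188e+07 (73.40 dB(A)).
The limit corresponds to 10^(78.9/10) = 7.762e+07; subtracting the fixed part leaves 5.575e+07 for the conveyor drive, i.e. 77.46 dB(A).
Required insertion loss = 80.3 − 77.46 = 2.84 dB.

3 dB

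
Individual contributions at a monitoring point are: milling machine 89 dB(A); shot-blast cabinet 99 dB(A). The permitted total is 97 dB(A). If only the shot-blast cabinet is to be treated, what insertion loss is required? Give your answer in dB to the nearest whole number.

3 dB

The untreated sources together contribute 10^(89/10) = 7.943e+08, i.e. 89.00 dB(A).
The limit corresponds to 10^(97/10) = 5.012e+09; subtracting the fixed part leaves 4.218e+09 for the shot-blast cabinet, i.e. 96.25 dB(A).
Required insertion loss = 99 − 96.25 = 2.75 dB.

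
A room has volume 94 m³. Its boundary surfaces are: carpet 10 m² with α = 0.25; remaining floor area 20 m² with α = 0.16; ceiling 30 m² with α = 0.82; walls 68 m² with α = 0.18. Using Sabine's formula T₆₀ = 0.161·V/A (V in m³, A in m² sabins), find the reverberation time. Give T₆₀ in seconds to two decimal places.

A = Σ Sᵢαᵢ = 10·0.25 + 20·0.16 + 30·0.82 + 68·0.18 = 42.54 m².
T₆₀ = 0.161 × 94 / 42.54 = 0.356 s.

0.36 s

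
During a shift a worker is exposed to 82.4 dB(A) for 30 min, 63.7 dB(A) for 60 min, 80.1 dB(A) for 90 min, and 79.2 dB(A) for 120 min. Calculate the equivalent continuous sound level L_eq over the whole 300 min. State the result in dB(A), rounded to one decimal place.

The energy average is taken in the linear domain: L_eq = 10·log₁₀[(Σ tᵢ·10^(Lᵢ/10))/T], T = 300 min.
Σ tᵢ·10^(Lᵢ/10) = 30·10^(82.4/10) + 60·10^(63.7/10) + 90·10^(80.1/10) + 120·10^(79.2/10) = 2.454e+10.
L_eq = 10·log₁₀(2.454e+10/300) = 79.13 dB(A).

79.1 dB(A)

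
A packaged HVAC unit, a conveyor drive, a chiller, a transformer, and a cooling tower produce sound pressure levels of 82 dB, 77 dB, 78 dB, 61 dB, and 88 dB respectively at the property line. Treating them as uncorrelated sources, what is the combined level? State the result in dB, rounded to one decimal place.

Incoherent sources combine by intensity addition: L_total = 10·log₁₀(Σ 10^(L_i/10)).
Σ 10^(L/10) = 10^(82/10) + 10^(77/10) + 10^(78/10) + 10^(61/10) + 10^(88/10) = 9.039e+08.
L_total = 10·log₁₀(9.039e+08) = 89.56 dB.

89.6 dB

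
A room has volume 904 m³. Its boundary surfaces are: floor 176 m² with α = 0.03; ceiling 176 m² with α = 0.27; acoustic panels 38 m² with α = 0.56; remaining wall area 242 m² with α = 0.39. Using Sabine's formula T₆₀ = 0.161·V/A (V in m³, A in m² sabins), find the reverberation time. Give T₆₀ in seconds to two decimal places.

0.86 s

A = Σ Sᵢαᵢ = 176·0.03 + 176·0.27 + 38·0.56 + 242·0.39 = 168.46 m².
T₆₀ = 0.161·V/A = 0.161·904/168.46 = 0.864 s.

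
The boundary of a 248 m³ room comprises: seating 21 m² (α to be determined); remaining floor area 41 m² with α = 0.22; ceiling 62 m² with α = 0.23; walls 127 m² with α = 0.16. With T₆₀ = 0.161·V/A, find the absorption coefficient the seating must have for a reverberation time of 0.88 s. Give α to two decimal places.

0.08

From T₆₀ = 0.161·V/A, the target T₆₀ = 0.88 s needs A = 0.161·248/0.88 = 45.37 m².
Absorption from the other surfaces = 41·0.22 + 62·0.23 + 127·0.16 = 43.60 m², so the seating must supply 1.77 m² over 21 m².
α = 1.77/21 = 0.084.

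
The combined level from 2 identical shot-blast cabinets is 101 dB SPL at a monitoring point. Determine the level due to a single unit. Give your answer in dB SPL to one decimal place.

98.0 dB SPL

For N identical incoherent sources L_total = L₁ + 10·log₁₀ N, so L₁ = 101 − 10·log₁₀(2) = 101 − 3.010.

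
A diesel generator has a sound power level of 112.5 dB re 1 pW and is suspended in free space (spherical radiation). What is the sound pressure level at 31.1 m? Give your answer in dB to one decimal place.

L_p = L_w − 10·log₁₀(4π·r²) with r = 31.1 m.
4π·r² = 1.215e+04 m², 10·log₁₀ of that is 40.847 dB.
L_p = 112.5 − 40.847 = 71.65 dB.

71.7 dB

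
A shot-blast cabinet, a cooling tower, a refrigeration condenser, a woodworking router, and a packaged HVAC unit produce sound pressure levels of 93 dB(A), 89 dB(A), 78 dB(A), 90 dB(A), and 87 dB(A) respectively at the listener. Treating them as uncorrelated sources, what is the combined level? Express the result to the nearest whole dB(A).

For uncorrelated sources the intensities add, so convert each level to linear form, sum, and take 10·log₁₀ of the total.
Σ 10^(L/10) = 10^(93/10) + 10^(89/10) + 10^(78/10) + 10^(90/10) + 10^(87/10) = 4.354e+09.
L_total = 10·log₁₀(4.354e+09) = 96.39 dB(A).

96 dB(A)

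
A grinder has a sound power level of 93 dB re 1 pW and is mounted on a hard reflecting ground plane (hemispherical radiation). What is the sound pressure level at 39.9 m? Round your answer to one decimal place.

L_p = L_w − 10·log₁₀(2π·r²) with r = 39.9 m.
2π·r² = 1e+04 m², 10·log₁₀ of that is 40.001 dB.
L_p = 93 − 40.001 = 53.00 dB.

53.0 dB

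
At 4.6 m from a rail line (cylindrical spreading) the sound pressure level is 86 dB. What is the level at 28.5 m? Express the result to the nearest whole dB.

For a line source, L₂ = L₁ − 10·log₁₀(r₂/r₁).
L₂ = 86 − 10·log₁₀(28.5/4.6) = 86 − 7.921 = 78.08 dB.

78 dB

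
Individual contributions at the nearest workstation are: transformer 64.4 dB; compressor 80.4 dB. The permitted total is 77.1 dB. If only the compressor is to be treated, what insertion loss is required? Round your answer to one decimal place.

Fixed contribution from the other source: Σ 10^(L/10) = 10^(64.4/10) = 2.754e+06 (64.40 dB).
To meet 77.1 dB overall, the treated compressor may contribute at most 10^(77.1/10) − 2.754e+06 = 4.853e+07, i.e. 76.86 dB.
Required insertion loss = 80.4 − 76.86 = 3.54 dB.

3.5 dB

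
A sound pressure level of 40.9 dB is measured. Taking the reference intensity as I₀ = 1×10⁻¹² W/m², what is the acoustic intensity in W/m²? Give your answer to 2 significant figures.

1.2e-08 W/m²

L = 10·log₁₀(I/I₀) ⇒ I = I₀·10^(L/10) = 10⁻¹² × 10^4.09.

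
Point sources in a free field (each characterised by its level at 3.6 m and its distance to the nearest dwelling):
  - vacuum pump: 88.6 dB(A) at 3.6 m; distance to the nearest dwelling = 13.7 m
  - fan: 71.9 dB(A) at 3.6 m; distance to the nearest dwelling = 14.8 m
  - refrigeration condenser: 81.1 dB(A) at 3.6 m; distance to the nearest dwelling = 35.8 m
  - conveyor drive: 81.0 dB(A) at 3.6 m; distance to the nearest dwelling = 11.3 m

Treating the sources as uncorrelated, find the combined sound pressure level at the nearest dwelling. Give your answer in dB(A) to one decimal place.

78.1 dB(A)

Apply inverse-square spreading to bring every level to the receiver, then sum 10^(L/10).
vacuum pump: 88.6 − 20·log₁₀(13.7/3.6) = 88.6 − 11.61 = 76.99 dB(A).
fan: 71.9 − 20·log₁₀(14.8/3.6) = 71.9 − 12.28 = 59.62 dB(A).
refrigeration condenser: 81.1 − 20·log₁₀(35.8/3.6) = 81.1 − 19.95 = 61.15 dB(A).
conveyor drive: 81.0 − 20·log₁₀(11.3/3.6) = 81.0 − 9.94 = 71.06 dB(A).
Σ 10^(L/10) = 6.502e+07 → L_total = 10·log₁₀(6.502e+07) = 78.13 dB(A).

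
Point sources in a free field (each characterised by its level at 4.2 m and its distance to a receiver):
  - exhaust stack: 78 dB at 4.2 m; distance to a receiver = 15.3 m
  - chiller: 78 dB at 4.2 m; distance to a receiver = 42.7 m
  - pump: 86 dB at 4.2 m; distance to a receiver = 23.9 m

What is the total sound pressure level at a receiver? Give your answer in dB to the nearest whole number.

72 dB

Apply inverse-square spreading to bring every level to the receiver, then sum 10^(L/10).
exhaust stack: 78 − 20·log₁₀(15.3/4.2) = 78 − 11.23 = 66.77 dB.
chiller: 78 − 20·log₁₀(42.7/4.2) = 78 − 20.14 = 57.86 dB.
pump: 86 − 20·log₁₀(23.9/4.2) = 86 − 15.10 = 70.90 dB.
Σ 10^(L/10) = 1.766e+07 → L_total = 10·log₁₀(1.766e+07) = 72.47 dB.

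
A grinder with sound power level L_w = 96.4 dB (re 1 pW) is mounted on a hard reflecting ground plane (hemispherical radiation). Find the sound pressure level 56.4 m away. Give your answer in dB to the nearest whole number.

L_p = L_w − 10·log₁₀(2π·r²) with r = 56.4 m.
2π·r² = 1.999e+04 m², 10·log₁₀ of that is 43.007 dB.
L_p = 96.4 − 43.007 = 53.39 dB.

53 dB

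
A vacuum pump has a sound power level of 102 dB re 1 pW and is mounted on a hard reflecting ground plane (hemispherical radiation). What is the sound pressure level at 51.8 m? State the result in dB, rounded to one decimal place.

Free-field hemispherical radiation: L_p = L_w − 10·log₁₀(2π·r²), r = 51.8 m.
2π·r² = 1.686e+04 m², 10·log₁₀ of that is 42.268 dB.
L_p = 102 − 42.268 = 59.73 dB.

59.7 dB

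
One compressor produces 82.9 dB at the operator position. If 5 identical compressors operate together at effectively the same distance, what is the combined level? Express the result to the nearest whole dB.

With 5 equal, uncorrelated contributions the intensity is 5× that of one unit, giving a rise of 10·log₁₀ 5.
L_total = 82.9 + 10·log₁₀(5) = 82.9 + 6.990 = 89.89 dB.

90 dB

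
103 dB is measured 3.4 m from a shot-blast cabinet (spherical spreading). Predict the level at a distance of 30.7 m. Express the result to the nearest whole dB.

84 dB

Point-source attenuation: ΔL = 20·log₁₀(r₂/r₁) = 20·log₁₀(30.7/3.4) = 19.113 dB.
L₂ = 103 − 20·log₁₀(30.7/3.4) = 103 − 19.113 = 83.89 dB.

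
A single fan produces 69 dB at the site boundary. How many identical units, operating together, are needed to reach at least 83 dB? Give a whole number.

Need L₁ + 10·log₁₀ N ≥ 83, i.e. log₁₀ N ≥ 1.40.
N ≥ 10^(14.0/10) = 25.119, so N = 26.

26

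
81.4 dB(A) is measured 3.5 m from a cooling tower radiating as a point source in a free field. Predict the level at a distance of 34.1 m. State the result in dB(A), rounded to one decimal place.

For a point source, L₂ = L₁ − 20·log₁₀(r₂/r₁).
L₂ = 81.4 − 20·log₁₀(34.1/3.5) = 81.4 − 19.774 = 61.63 dB(A).

61.6 dB(A)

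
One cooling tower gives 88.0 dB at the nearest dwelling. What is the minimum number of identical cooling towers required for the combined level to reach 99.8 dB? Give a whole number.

16

Need L₁ + 10·log₁₀ N ≥ 99.8, i.e. log₁₀ N ≥ 1.18.
N ≥ 10^(11.8/10) = 15.136, so N = 16.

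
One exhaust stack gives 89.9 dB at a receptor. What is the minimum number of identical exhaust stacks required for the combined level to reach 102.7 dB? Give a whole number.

20

Need L₁ + 10·log₁₀ N ≥ 102.7, i.e. log₁₀ N ≥ 1.28.
N ≥ 10^(12.8/10) = 19.055, so N = 20.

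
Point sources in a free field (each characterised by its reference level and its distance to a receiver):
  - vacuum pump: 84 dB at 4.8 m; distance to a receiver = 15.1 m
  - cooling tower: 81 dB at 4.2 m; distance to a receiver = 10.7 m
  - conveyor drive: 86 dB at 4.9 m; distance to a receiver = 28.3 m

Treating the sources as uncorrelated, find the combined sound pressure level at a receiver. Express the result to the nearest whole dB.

Apply inverse-square spreading to bring every level to the receiver, then sum 10^(L/10).
vacuum pump: 84 − 20·log₁₀(15.1/4.8) = 84 − 9.95 = 74.05 dB.
cooling tower: 81 − 20·log₁₀(10.7/4.2) = 81 − 8.12 = 72.88 dB.
conveyor drive: 86 − 20·log₁₀(28.3/4.9) = 86 − 15.23 = 70.77 dB.
Σ 10^(L/10) = 5.671e+07 → L_total = 10·log₁₀(5.671e+07) = 77.54 dB.

78 dB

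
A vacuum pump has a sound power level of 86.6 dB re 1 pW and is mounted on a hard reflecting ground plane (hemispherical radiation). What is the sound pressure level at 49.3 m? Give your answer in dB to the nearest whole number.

45 dB

The power spreads over a hemisphere of area 2π·r², so L_p = L_w − 10·log₁₀(2π·r²).
2π·r² = 1.527e+04 m², 10·log₁₀ of that is 41.839 dB.
L_p = 86.6 − 41.839 = 44.76 dB.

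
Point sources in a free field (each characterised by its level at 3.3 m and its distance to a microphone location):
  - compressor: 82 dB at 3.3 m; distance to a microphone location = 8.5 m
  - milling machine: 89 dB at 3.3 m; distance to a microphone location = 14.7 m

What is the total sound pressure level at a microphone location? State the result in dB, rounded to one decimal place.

78.1 dB

Apply inverse-square spreading to bring every level to the receiver, then sum 10^(L/10).
compressor: 82 − 20·log₁₀(8.5/3.3) = 82 − 8.22 = 73.78 dB.
milling machine: 89 − 20·log₁₀(14.7/3.3) = 89 − 12.98 = 76.02 dB.
Σ 10^(L/10) = 6.392e+07 → L_total = 10·log₁₀(6.392e+07) = 78.06 dB.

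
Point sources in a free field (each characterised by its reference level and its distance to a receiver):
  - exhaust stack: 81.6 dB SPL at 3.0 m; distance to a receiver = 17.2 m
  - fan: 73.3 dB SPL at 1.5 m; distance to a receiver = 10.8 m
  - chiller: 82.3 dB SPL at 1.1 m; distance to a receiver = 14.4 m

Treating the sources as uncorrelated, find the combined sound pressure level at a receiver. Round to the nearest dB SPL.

Propagate each source to the receiver with L = L_ref − 20·log₁₀(r/r_ref), then add intensities.
exhaust stack: 81.6 − 20·log₁₀(17.2/3.0) = 81.6 − 15.17 = 66.43 dB SPL.
fan: 73.3 − 20·log₁₀(10.8/1.5) = 73.3 − 17.15 = 56.15 dB SPL.
chiller: 82.3 − 20·log₁₀(14.4/1.1) = 82.3 − 22.34 = 59.96 dB SPL.
Σ 10^(L/10) = 5.801e+06 → L_total = 10·log₁₀(5.801e+06) = 67.63 dB SPL.

68 dB SPL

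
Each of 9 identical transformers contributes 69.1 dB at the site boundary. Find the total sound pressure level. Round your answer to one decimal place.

With 9 equal, uncorrelated contributions the intensity is 9× that of one unit, giving a rise of 10·log₁₀ 9.
L_total = 69.1 + 10·log₁₀(9) = 69.1 + 9.542 = 78.64 dB.

78.6 dB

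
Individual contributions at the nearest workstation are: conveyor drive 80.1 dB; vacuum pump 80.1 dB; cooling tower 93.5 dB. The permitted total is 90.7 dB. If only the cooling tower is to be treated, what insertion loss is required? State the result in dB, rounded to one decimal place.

Fixed contribution from the other sources: Σ 10^(L/10) = 10^(80.1/10) + 10^(80.1/10) = 2.047e+08 (83.11 dB).
The limit corresponds to 10^(90.7/10) = 1.175e+09; subtracting the fixed part leaves 9.702e+08 for the cooling tower, i.e. 89.87 dB.
Required insertion loss = 93.5 − 89.87 = 3.63 dB.

3.6 dB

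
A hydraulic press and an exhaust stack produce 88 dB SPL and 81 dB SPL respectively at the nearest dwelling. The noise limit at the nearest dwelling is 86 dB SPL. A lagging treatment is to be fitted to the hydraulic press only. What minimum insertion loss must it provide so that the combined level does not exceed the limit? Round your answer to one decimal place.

3.7 dB

The untreated sources together contribute 10^(81/10) = 1.259e+08, i.e. 81.00 dB SPL.
The limit corresponds to 10^(86/10) = 3.981e+08; subtracting the fixed part leaves 2.722e+08 for the hydraulic press, i.e. 84.35 dB SPL.
Required insertion loss = 88 − 84.35 = 3.65 dB.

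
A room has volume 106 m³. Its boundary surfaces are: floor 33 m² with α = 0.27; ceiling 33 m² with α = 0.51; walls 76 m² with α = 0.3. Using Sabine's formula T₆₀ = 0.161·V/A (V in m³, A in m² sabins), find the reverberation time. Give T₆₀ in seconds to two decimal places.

0.35 s

Summing Sᵢαᵢ: 33·0.27 + 33·0.51 + 76·0.3 = 48.54 m².
T₆₀ = 0.161·V/A = 0.161·106/48.54 = 0.352 s.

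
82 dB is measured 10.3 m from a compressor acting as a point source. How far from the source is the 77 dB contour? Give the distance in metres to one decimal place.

18.3 m

The 5.0 dB drop corresponds to a distance ratio of 10^(5.0/20) for a point source.
r₂ = 10.3·10^((82−77)/20) = 10.3·10^(5.0/20) = 18.32 m.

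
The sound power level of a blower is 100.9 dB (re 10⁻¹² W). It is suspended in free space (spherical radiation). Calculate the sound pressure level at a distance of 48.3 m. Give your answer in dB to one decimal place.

56.2 dB

The power spreads over a sphere of area 4π·r², so L_p = L_w − 10·log₁₀(4π·r²).
4π·r² = 2.932e+04 m², 10·log₁₀ of that is 44.671 dB.
L_p = 100.9 − 44.671 = 56.23 dB.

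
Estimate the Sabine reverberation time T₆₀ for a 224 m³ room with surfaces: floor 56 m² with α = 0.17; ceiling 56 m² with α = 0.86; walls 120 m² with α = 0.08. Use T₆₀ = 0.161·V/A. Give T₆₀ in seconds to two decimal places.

A = Σ Sᵢαᵢ = 56·0.17 + 56·0.86 + 120·0.08 = 67.28 m².
T₆₀ = 0.161·V/A = 0.161·224/67.28 = 0.536 s.

0.54 s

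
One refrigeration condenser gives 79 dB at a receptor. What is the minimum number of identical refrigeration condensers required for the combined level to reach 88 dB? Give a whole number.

8

N identical sources give L₁ + 10·log₁₀ N, so require 10·log₁₀ N ≥ 88 − 79 = 9.0 dB.
N ≥ 10^(9.0/10) = 7.943, so N = 8.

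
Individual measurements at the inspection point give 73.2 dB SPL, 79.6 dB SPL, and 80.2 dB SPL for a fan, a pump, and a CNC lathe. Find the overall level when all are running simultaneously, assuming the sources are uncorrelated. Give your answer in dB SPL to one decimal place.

For uncorrelated sources the intensities add, so convert each level to linear form, sum, and take 10·log₁₀ of the total.
Σ 10^(L/10) = 10^(73.2/10) + 10^(79.6/10) + 10^(80.2/10) = 2.168e+08.
L_total = 10·log₁₀(2.168e+08) = 83.36 dB SPL.

83.4 dB SPL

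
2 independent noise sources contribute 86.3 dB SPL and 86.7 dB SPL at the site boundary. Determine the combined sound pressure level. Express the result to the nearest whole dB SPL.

Incoherent sources combine by intensity addition: L_total = 10·log₁₀(Σ 10^(L_i/10)).
Σ 10^(L/10) = 10^(86.3/10) + 10^(86.7/10) = 8.943e+08.
L_total = 10·log₁₀(8.943e+08) = 89.51 dB SPL.

90 dB SPL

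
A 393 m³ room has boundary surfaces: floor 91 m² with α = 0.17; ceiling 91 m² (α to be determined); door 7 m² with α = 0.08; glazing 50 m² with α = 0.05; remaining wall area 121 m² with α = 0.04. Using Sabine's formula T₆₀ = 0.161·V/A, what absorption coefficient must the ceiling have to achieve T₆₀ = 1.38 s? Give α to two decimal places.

0.25

Required total absorption A = 0.161·393/1.38 = 45.85 m².
Absorption from the other surfaces = 91·0.17 + 7·0.08 + 50·0.05 + 121·0.04 = 23.37 m², so the ceiling must supply 22.48 m² over 91 m².
α = 22.48/91 = 0.247.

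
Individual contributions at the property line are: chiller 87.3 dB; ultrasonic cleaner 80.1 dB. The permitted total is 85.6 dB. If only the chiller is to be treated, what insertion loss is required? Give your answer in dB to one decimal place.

The untreated sources together contribute 10^(80.1/10) = 1.023e+08, i.e. 80.10 dB.
To meet 85.6 dB overall, the treated chiller may contribute at most 10^(85.6/10) − 1.023e+08 = 2.607e+08, i.e. 84.16 dB.
So the chiller must be reduced from 87.3 to 84.16 dB: IL = 3.14 dB.

3.1 dB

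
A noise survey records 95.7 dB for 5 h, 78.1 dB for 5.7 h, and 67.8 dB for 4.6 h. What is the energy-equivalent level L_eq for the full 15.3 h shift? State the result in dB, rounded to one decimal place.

90.9 dB

Weight each interval's intensity by its duration and average over T = 15.3 h:
Σ tᵢ·10^(Lᵢ/10) = 5·10^(95.7/10) + 5.7·10^(78.1/10) + 4.6·10^(67.8/10) = 1.897e+10.
L_eq = 10·log₁₀(1.897e+10/15.3) = 90.93 dB.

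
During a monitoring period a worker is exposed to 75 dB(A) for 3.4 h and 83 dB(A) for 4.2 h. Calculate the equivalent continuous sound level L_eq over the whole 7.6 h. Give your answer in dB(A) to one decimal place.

80.9 dB(A)

The energy average is taken in the linear domain: L_eq = 10·log₁₀[(Σ tᵢ·10^(Lᵢ/10))/T], T = 7.6 h.
Σ tᵢ·10^(Lᵢ/10) = 3.4·10^(75/10) + 4.2·10^(83/10) = 9.455e+08.
L_eq = 10·log₁₀(9.455e+08/7.6) = 80.95 dB(A).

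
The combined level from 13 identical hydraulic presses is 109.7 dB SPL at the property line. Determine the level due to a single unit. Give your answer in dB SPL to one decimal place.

For N identical incoherent sources L_total = L₁ + 10·log₁₀ N, so L₁ = 109.7 − 10·log₁₀(13) = 109.7 − 11.139.

98.6 dB SPL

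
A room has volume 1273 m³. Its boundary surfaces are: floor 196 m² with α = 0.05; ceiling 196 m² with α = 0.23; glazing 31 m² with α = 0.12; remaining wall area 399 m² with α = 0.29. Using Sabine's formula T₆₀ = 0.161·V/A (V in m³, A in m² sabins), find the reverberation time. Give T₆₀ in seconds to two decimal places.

1.18 s

Total absorption A = 196·0.05 + 196·0.23 + 31·0.12 + 399·0.29 = 174.31 m² sabins.
T₆₀ = 0.161 × 1273 / 174.31 = 1.176 s.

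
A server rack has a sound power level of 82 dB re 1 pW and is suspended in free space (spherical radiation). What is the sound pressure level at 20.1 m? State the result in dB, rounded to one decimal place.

The power spreads over a sphere of area 4π·r², so L_p = L_w − 10·log₁₀(4π·r²).
4π·r² = 5077 m², 10·log₁₀ of that is 37.056 dB.
L_p = 82 − 37.056 = 44.94 dB.

44.9 dB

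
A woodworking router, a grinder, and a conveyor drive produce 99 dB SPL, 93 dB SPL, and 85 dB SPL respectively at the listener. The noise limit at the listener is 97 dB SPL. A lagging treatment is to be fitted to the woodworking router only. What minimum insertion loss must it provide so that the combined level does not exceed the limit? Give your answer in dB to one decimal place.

4.7 dB

The untreated sources together contribute 10^(93/10) + 10^(85/10) = 2.311e+09, i.e. 93.64 dB SPL.
The limit corresponds to 10^(97/10) = 5.012e+09; subtracting the fixed part leaves 2.700e+09 for the woodworking router, i.e. 94.31 dB SPL.
Required insertion loss = 99 − 94.31 = 4.69 dB.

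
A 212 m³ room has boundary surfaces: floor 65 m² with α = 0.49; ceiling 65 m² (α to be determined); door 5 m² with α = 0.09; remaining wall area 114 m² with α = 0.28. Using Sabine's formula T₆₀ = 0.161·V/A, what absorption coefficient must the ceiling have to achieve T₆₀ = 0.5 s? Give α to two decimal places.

0.06

A = 0.161·V/T₆₀ = 0.161·212/0.5 = 68.26 m² sabins.
Absorption from the other surfaces = 65·0.49 + 5·0.09 + 114·0.28 = 64.22 m², so the ceiling must supply 4.04 m² over 65 m².
α = 4.04/65 = 0.062.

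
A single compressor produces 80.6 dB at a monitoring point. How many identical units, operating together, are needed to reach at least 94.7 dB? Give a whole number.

The shortfall is 94.7 − 80.6 = 14.1 dB, and N units add 10·log₁₀ N, so need 10·log₁₀ N ≥ 14.1.
N ≥ 10^(14.1/10) = 25.704, so N = 26.

26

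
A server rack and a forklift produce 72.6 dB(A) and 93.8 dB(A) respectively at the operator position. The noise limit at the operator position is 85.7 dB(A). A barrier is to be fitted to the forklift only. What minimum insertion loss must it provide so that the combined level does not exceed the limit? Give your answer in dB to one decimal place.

Everything except the forklift sums to 10^(72.6/10) = 1.820e+07 in linear terms, 72.60 dB(A).
The limit corresponds to 10^(85.7/10) = 3.715e+08; subtracting the fixed part leaves 3.533e+08 for the forklift, i.e. 85.48 dB(A).
So the forklift must be reduced from 93.8 to 85.48 dB(A): IL = 8.32 dB.

8.3 dB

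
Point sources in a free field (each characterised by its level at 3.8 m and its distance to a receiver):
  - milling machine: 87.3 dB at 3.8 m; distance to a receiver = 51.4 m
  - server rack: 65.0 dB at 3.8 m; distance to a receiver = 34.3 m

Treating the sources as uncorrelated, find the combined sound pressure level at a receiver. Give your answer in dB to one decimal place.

Propagate each source to the receiver with L = L_ref − 20·log₁₀(r/r_ref), then add intensities.
milling machine: 87.3 − 20·log₁₀(51.4/3.8) = 87.3 − 22.62 = 64.68 dB.
server rack: 65.0 − 20·log₁₀(34.3/3.8) = 65.0 − 19.11 = 45.89 dB.
Σ 10^(L/10) = 2.974e+06 → L_total = 10·log₁₀(2.974e+06) = 64.73 dB.

64.7 dB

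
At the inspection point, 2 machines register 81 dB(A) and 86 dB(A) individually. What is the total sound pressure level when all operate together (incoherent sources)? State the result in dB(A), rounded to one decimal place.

87.2 dB(A)

For uncorrelated sources the intensities add, so convert each level to linear form, sum, and take 10·log₁₀ of the total.
Σ 10^(L/10) = 10^(81/10) + 10^(86/10) = 5.240e+08.
L_total = 10·log₁₀(5.240e+08) = 87.19 dB(A).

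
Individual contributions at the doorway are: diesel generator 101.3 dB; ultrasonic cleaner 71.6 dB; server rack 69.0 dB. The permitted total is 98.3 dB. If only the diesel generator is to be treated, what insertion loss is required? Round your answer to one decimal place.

3.0 dB

Everything except the diesel generator sums to 10^(71.6/10) + 10^(69.0/10) = 2.240e+07 in linear terms, 73.50 dB.
The limit corresponds to 10^(98.3/10) = 6.761e+09; subtracting the fixed part leaves 6.738e+09 for the diesel generator, i.e. 98.29 dB.
Required insertion loss = 101.3 − 98.29 = 3.01 dB.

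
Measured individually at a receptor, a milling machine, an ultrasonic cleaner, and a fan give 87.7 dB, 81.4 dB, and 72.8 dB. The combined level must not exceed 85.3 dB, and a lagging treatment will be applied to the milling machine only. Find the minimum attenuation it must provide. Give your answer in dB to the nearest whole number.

5 dB

Fixed contribution from the other sources: Σ 10^(L/10) = 10^(81.4/10) + 10^(72.8/10) = 1.571e+08 (81.96 dB).
The limit corresponds to 10^(85.3/10) = 3.388e+08; subtracting the fixed part leaves 1.818e+08 for the milling machine, i.e. 82.59 dB.
Required insertion loss = 87.7 − 82.59 = 5.11 dB.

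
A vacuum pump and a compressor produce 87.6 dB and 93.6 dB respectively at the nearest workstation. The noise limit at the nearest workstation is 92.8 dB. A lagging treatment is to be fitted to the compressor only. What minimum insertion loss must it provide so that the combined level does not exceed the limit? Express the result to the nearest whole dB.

Fixed contribution from the other source: Σ 10^(L/10) = 10^(87.6/10) = 5.754e+08 (87.60 dB).
To meet 92.8 dB overall, the treated compressor may contribute at most 10^(92.8/10) − 5.754e+08 = 1.330e+09, i.e. 91.24 dB.
Required insertion loss = 93.6 − 91.24 = 2.36 dB.

2 dB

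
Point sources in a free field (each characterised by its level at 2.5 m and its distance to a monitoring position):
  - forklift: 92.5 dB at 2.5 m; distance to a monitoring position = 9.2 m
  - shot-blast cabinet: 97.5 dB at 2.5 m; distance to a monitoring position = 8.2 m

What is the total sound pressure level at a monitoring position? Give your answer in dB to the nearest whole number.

Apply inverse-square spreading to bring every level to the receiver, then sum 10^(L/10).
forklift: 92.5 − 20·log₁₀(9.2/2.5) = 92.5 − 11.32 = 81.18 dB.
shot-blast cabinet: 97.5 − 20·log₁₀(8.2/2.5) = 97.5 − 10.32 = 87.18 dB.
Σ 10^(L/10) = 6.540e+08 → L_total = 10·log₁₀(6.540e+08) = 88.16 dB.

88 dB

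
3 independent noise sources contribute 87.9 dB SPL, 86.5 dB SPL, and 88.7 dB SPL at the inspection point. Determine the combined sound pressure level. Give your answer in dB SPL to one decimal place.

Incoherent sources combine by intensity addition: L_total = 10·log₁₀(Σ 10^(L_i/10)).
Σ 10^(L/10) = 10^(87.9/10) + 10^(86.5/10) + 10^(88.7/10) = 1.805e+09.
L_total = 10·log₁₀(1.805e+09) = 92.56 dB SPL.

92.6 dB SPL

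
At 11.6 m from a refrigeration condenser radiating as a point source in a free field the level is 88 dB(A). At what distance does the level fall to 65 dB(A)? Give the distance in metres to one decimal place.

For a point source L₁ − L₂ = 20·log₁₀(r₂/r₁), so r₂ = r₁·10^((L₁−L₂)/20).
r₂ = 11.6·10^((88−65)/20) = 11.6·10^(23.0/20) = 163.85 m.

163.9 m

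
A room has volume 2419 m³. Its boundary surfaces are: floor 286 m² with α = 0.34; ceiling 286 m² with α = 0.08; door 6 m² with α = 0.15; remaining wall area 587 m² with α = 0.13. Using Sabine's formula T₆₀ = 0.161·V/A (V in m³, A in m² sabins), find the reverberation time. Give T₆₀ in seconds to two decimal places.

Total absorption A = 286·0.34 + 286·0.08 + 6·0.15 + 587·0.13 = 197.33 m² sabins.
T₆₀ = 0.161·V/A = 0.161·2419/197.33 = 1.974 s.

1.97 s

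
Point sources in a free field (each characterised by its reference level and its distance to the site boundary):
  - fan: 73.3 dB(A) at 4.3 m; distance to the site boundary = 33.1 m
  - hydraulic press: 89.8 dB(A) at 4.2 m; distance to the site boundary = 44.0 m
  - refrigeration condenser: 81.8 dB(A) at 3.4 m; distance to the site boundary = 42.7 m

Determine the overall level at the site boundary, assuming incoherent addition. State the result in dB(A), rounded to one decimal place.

70.0 dB(A)

First find each source's level at the receiver (point-source: −20·log₁₀(r/r_ref)), then combine on an intensity basis.
fan: 73.3 − 20·log₁₀(33.1/4.3) = 73.3 − 17.73 = 55.57 dB(A).
hydraulic press: 89.8 − 20·log₁₀(44.0/4.2) = 89.8 − 20.40 = 69.40 dB(A).
refrigeration condenser: 81.8 − 20·log₁₀(42.7/3.4) = 81.8 − 21.98 = 59.82 dB(A).
Σ 10^(L/10) = 1.002e+07 → L_total = 10·log₁₀(1.002e+07) = 70.01 dB(A).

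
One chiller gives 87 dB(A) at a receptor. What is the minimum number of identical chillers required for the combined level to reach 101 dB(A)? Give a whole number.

26

The shortfall is 101 − 87 = 14.0 dB, and N units add 10·log₁₀ N, so need 10·log₁₀ N ≥ 14.0.
N ≥ 10^(14.0/10) = 25.119, so N = 26.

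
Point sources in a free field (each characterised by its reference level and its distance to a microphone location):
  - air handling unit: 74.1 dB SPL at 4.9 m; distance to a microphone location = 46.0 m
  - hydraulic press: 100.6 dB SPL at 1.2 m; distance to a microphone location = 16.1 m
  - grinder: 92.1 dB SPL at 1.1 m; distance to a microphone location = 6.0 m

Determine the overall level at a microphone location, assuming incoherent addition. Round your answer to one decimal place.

80.7 dB SPL

Apply inverse-square spreading to bring every level to the receiver, then sum 10^(L/10).
air handling unit: 74.1 − 20·log₁₀(46.0/4.9) = 74.1 − 19.45 = 54.65 dB SPL.
hydraulic press: 100.6 − 20·log₁₀(16.1/1.2) = 100.6 − 22.55 = 78.05 dB SPL.
grinder: 92.1 − 20·log₁₀(6.0/1.1) = 92.1 − 14.74 = 77.36 dB SPL.
Σ 10^(L/10) = 1.186e+08 → L_total = 10·log₁₀(1.186e+08) = 80.74 dB SPL.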